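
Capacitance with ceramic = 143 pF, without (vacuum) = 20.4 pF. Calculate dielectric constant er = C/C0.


er = 143 / 20.4 = 7.01

7.01


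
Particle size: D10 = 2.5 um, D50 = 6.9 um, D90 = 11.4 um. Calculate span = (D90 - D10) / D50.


Span = (11.4 - 2.5) / 6.9 = 8.9 / 6.9 = 1.29

1.29


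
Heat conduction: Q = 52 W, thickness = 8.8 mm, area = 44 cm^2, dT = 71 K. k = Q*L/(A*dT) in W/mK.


k = 52*8.8/1000/(44/10000*71) = 1.46 W/mK

1.46


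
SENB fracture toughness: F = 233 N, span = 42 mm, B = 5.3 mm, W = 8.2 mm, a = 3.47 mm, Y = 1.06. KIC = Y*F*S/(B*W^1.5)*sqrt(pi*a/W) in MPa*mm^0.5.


KIC = 1.06*233*42/(5.3*8.2^1.5)*sqrt(pi*3.47/8.2) = 96.11

96.11


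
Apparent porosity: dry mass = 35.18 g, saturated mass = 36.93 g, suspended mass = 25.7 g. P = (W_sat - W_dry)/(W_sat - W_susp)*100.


P = (36.93 - 35.18) / (36.93 - 25.7) * 100 = 1.75 / 11.23 * 100 = 15.6%

15.6


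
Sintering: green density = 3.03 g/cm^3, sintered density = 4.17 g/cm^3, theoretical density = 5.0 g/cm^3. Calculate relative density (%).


Relative = 4.17 / 5.0 * 100 = 83.4%

83.4


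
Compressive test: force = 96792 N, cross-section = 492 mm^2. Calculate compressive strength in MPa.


CS = 96792 / 492 = 196.7 MPa

196.7


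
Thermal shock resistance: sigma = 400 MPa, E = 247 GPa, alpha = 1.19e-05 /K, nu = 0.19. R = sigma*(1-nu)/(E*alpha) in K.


R = 400*(1-0.19)/(247*1000*1.19e-05) = 110 K

110


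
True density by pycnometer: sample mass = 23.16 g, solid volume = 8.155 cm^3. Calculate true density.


TD = 23.16 / 8.155 = 2.84 g/cm^3

2.84


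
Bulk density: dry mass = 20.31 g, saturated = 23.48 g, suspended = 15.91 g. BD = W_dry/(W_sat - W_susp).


BD = 20.31 / (23.48 - 15.91) = 20.31 / 7.57 = 2.683 g/cm^3

2.683


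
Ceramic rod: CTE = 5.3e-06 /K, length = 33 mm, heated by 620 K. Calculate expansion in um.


dL = 5.3e-06 * 33 * 620 * 1000 = 108.438 um

108.438


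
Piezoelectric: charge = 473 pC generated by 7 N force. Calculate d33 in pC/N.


d33 = 473 / 7 = 67.6 pC/N

67.6


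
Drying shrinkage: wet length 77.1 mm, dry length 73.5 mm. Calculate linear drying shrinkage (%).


DS = (77.1 - 73.5) / 77.1 * 100 = 4.67%

4.67


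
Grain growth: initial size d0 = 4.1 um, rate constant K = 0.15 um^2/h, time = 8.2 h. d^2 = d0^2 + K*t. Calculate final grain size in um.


d^2 = 4.1^2 + 0.15*8.2 = 18.04
d = sqrt(18.04) = 4.25 um

4.25


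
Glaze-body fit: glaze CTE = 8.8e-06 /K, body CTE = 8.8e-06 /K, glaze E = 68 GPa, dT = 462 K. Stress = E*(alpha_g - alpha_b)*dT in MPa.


Stress = 68*1000*(8.8e-06 - 8.8e-06)*462 = 0.0 MPa

0.0


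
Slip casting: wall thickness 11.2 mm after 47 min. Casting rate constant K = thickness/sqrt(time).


K = 11.2 / sqrt(47) = 11.2 / 6.8557 = 1.634 mm/min^0.5

1.634


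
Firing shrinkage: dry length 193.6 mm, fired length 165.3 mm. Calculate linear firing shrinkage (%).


FS = (193.6 - 165.3) / 193.6 * 100 = 14.62%

14.62


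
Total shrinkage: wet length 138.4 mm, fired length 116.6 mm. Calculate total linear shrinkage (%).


TS = (138.4 - 116.6) / 138.4 * 100 = 15.75%

15.75


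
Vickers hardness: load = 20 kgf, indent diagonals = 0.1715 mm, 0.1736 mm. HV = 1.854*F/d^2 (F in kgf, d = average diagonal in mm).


d_avg = (0.1715+0.1736)/2 = 0.17255 mm
HV = 1.854*20/0.17255^2 = 1245

1245


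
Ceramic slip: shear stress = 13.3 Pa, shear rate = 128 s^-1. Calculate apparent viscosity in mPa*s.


eta = tau/gamma * 1000 = 13.3/128 * 1000 = 103.9 mPa*s

103.9


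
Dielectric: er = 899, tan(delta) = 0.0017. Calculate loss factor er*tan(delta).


Loss = 899 * 0.0017 = 1.528

1.528


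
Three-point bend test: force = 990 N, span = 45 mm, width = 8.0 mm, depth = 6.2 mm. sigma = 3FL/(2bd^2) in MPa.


sigma = 3*990*45/(2*8.0*6.2^2) = 217.3 MPa

217.3


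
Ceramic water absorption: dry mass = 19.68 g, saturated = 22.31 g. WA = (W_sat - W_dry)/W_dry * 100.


WA = (22.31 - 19.68) / 19.68 * 100 = 13.36%

13.36


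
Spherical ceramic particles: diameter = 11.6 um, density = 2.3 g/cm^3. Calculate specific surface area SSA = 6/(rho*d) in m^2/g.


SSA = 6 / (2.3 * 11.6) = 0.225 m^2/g

0.225


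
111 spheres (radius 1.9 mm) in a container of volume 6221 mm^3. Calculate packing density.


V_sphere = 4/3*pi*1.9^3 = 28.7309 mm^3
Total V = 111*28.7309 = 3189.1299 mm^3
PD = 3189.1299 / 6221 = 0.513

0.513


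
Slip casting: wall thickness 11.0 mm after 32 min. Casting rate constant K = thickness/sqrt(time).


K = 11.0 / sqrt(32) = 11.0 / 5.6569 = 1.945 mm/min^0.5

1.945


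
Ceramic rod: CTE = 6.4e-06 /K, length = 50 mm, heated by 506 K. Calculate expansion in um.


dL = 6.4e-06 * 50 * 506 * 1000 = 161.92 um

161.92


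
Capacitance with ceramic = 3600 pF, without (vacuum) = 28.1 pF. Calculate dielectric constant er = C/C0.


er = 3600 / 28.1 = 128.11

128.11


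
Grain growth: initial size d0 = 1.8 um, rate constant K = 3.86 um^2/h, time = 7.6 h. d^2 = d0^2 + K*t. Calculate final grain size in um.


d^2 = 1.8^2 + 3.86*7.6 = 32.576
d = sqrt(32.576) = 5.71 um

5.71


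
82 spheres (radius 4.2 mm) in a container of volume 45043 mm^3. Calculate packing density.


V_sphere = 4/3*pi*4.2^3 = 310.3391 mm^3
Total V = 82*310.3391 = 25447.8062 mm^3
PD = 25447.8062 / 45043 = 0.565

0.565


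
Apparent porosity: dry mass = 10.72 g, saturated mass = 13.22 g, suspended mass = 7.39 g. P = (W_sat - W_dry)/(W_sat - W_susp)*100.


P = (13.22 - 10.72) / (13.22 - 7.39) * 100 = 2.5 / 5.83 * 100 = 42.9%

42.9


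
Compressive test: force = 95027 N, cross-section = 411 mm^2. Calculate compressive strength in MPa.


CS = 95027 / 411 = 231.2 MPa

231.2


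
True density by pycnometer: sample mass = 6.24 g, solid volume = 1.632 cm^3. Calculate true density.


TD = 6.24 / 1.632 = 3.824 g/cm^3

3.824


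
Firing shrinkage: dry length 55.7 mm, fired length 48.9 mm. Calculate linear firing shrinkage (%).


FS = (55.7 - 48.9) / 55.7 * 100 = 12.21%

12.21


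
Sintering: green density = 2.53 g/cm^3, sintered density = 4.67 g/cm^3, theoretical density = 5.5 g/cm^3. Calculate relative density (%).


Relative = 4.67 / 5.5 * 100 = 84.9%

84.9


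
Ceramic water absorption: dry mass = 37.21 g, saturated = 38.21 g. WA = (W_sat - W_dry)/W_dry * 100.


WA = (38.21 - 37.21) / 37.21 * 100 = 2.69%

2.69


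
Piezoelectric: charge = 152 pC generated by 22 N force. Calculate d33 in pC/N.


d33 = 152 / 22 = 6.9 pC/N

6.9


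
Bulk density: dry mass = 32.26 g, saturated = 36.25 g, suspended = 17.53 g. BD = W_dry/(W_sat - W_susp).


BD = 32.26 / (36.25 - 17.53) = 32.26 / 18.72 = 1.723 g/cm^3

1.723


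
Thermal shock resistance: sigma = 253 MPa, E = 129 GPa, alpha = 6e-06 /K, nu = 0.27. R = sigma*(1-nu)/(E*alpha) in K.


R = 253*(1-0.27)/(129*1000*6e-06) = 239 K

239


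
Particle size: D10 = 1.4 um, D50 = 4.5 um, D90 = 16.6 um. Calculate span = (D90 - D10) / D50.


Span = (16.6 - 1.4) / 4.5 = 15.2 / 4.5 = 3.378

3.378


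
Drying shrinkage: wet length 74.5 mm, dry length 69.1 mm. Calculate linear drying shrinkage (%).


DS = (74.5 - 69.1) / 74.5 * 100 = 7.25%

7.25


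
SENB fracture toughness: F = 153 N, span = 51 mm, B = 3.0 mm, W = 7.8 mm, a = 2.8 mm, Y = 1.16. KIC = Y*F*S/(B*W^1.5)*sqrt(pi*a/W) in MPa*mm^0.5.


KIC = 1.16*153*51/(3.0*7.8^1.5)*sqrt(pi*2.8/7.8) = 147.08

147.08


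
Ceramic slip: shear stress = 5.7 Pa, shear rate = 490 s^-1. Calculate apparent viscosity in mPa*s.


eta = tau/gamma * 1000 = 5.7/490 * 1000 = 11.6 mPa*s

11.6


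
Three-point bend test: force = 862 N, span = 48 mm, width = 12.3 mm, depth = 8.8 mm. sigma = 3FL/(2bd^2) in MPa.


sigma = 3*862*48/(2*12.3*8.8^2) = 65.2 MPa

65.2


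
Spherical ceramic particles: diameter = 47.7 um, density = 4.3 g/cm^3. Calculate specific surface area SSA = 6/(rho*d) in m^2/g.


SSA = 6 / (4.3 * 47.7) = 0.029 m^2/g

0.029


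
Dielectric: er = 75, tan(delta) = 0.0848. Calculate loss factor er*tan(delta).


Loss = 75 * 0.0848 = 6.36

6.36


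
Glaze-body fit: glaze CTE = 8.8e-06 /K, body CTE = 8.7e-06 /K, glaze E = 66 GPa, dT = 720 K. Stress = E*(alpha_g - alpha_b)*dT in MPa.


Stress = 66*1000*(8.8e-06 - 8.7e-06)*720 = 4.8 MPa

4.8


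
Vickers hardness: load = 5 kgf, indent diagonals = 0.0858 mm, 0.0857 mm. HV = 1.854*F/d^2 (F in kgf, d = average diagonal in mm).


d_avg = (0.0858+0.0857)/2 = 0.08575 mm
HV = 1.854*5/0.08575^2 = 1261

1261


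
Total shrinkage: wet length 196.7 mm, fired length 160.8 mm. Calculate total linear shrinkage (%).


TS = (196.7 - 160.8) / 196.7 * 100 = 18.25%

18.25


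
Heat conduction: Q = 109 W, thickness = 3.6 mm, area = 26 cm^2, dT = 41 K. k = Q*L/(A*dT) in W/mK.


k = 109*3.6/1000/(26/10000*41) = 3.68 W/mK

3.68


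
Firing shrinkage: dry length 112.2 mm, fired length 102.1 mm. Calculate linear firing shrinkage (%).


FS = (112.2 - 102.1) / 112.2 * 100 = 9.0%

9.0


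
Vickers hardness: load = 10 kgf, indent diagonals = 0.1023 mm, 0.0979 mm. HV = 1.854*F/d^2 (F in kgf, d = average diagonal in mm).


d_avg = (0.1023+0.0979)/2 = 0.1001 mm
HV = 1.854*10/0.1001^2 = 1850

1850


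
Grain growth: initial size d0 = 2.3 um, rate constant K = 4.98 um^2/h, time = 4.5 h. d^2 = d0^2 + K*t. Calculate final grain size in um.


d^2 = 2.3^2 + 4.98*4.5 = 27.7
d = sqrt(27.7) = 5.26 um

5.26


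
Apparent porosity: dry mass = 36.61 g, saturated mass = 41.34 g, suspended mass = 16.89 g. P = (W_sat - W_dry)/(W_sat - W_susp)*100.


P = (41.34 - 36.61) / (41.34 - 16.89) * 100 = 4.73 / 24.45 * 100 = 19.3%

19.3


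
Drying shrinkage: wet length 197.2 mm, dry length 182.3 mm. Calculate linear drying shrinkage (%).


DS = (197.2 - 182.3) / 197.2 * 100 = 7.56%

7.56


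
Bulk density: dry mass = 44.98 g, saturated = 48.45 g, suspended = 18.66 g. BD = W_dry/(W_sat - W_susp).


BD = 44.98 / (48.45 - 18.66) = 44.98 / 29.79 = 1.51 g/cm^3

1.51


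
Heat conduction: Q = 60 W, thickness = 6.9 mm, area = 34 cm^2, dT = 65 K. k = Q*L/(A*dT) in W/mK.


k = 60*6.9/1000/(34/10000*65) = 1.87 W/mK

1.87


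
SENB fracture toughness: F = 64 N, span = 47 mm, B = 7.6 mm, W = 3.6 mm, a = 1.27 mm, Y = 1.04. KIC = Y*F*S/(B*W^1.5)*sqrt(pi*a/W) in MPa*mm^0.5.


KIC = 1.04*64*47/(7.6*3.6^1.5)*sqrt(pi*1.27/3.6) = 63.44

63.44


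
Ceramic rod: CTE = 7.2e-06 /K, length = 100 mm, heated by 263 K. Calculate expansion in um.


dL = 7.2e-06 * 100 * 263 * 1000 = 189.36 um

189.36


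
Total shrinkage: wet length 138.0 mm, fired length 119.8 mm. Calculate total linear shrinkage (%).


TS = (138.0 - 119.8) / 138.0 * 100 = 13.19%

13.19


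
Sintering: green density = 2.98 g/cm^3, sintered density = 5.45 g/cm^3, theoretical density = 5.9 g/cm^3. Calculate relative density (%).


Relative = 5.45 / 5.9 * 100 = 92.4%

92.4


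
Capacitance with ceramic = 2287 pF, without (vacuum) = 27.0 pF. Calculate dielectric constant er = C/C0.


er = 2287 / 27.0 = 84.7

84.7


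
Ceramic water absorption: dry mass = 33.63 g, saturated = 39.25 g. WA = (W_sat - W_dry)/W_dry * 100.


WA = (39.25 - 33.63) / 33.63 * 100 = 16.71%

16.71


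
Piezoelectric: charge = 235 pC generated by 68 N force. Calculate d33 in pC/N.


d33 = 235 / 68 = 3.5 pC/N

3.5


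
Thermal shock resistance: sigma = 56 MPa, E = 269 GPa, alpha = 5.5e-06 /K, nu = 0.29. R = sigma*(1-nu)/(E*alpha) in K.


R = 56*(1-0.29)/(269*1000*5.5e-06) = 27 K

27


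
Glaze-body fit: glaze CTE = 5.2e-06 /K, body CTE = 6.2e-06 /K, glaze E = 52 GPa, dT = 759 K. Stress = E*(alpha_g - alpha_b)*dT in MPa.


Stress = 52*1000*(5.2e-06 - 6.2e-06)*759 = -39.5 MPa

-39.5


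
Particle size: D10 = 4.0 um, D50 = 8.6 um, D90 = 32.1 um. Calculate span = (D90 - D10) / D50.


Span = (32.1 - 4.0) / 8.6 = 28.1 / 8.6 = 3.267

3.267


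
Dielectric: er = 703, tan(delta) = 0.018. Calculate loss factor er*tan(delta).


Loss = 703 * 0.018 = 12.654

12.654


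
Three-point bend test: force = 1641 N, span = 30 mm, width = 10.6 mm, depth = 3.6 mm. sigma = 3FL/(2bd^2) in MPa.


sigma = 3*1641*30/(2*10.6*3.6^2) = 537.5 MPa

537.5


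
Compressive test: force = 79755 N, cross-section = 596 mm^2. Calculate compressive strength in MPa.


CS = 79755 / 596 = 133.8 MPa

133.8


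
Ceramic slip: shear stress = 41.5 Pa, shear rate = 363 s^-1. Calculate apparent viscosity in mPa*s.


eta = tau/gamma * 1000 = 41.5/363 * 1000 = 114.3 mPa*s

114.3


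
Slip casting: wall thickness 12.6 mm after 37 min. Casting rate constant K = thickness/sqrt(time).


K = 12.6 / sqrt(37) = 12.6 / 6.0828 = 2.071 mm/min^0.5

2.071


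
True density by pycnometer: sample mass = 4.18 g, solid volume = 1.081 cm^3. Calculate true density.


TD = 4.18 / 1.081 = 3.867 g/cm^3

3.867


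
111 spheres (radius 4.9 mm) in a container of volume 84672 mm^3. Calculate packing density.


V_sphere = 4/3*pi*4.9^3 = 492.807 mm^3
Total V = 111*492.807 = 54701.577 mm^3
PD = 54701.577 / 84672 = 0.646

0.646


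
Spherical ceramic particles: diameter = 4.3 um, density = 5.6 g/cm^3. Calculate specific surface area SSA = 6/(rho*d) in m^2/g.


SSA = 6 / (5.6 * 4.3) = 0.249 m^2/g

0.249


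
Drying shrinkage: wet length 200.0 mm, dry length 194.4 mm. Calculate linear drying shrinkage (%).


DS = (200.0 - 194.4) / 200.0 * 100 = 2.8%

2.8


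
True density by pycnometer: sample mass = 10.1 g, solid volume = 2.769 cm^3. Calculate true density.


TD = 10.1 / 2.769 = 3.648 g/cm^3

3.648


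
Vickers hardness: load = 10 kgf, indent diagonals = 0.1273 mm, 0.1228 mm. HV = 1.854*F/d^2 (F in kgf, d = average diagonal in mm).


d_avg = (0.1273+0.1228)/2 = 0.12505 mm
HV = 1.854*10/0.12505^2 = 1186

1186


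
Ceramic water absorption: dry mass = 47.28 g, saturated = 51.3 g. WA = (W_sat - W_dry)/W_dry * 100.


WA = (51.3 - 47.28) / 47.28 * 100 = 8.5%

8.5


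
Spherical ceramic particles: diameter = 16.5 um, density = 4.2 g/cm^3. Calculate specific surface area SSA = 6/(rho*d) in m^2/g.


SSA = 6 / (4.2 * 16.5) = 0.087 m^2/g

0.087


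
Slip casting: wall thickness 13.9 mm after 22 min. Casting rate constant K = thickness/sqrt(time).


K = 13.9 / sqrt(22) = 13.9 / 4.6904 = 2.963 mm/min^0.5

2.963


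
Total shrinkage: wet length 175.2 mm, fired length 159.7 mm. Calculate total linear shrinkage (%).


TS = (175.2 - 159.7) / 175.2 * 100 = 8.85%

8.85


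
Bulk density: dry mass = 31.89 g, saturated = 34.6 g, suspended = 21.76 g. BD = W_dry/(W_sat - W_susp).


BD = 31.89 / (34.6 - 21.76) = 31.89 / 12.84 = 2.484 g/cm^3

2.484


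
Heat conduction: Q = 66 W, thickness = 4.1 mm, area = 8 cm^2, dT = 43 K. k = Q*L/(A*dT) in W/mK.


k = 66*4.1/1000/(8/10000*43) = 7.87 W/mK

7.87


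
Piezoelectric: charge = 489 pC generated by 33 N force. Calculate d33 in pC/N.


d33 = 489 / 33 = 14.8 pC/N

14.8


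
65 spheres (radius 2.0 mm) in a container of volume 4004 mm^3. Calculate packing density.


V_sphere = 4/3*pi*2.0^3 = 33.5103 mm^3
Total V = 65*33.5103 = 2178.1695 mm^3
PD = 2178.1695 / 4004 = 0.544

0.544


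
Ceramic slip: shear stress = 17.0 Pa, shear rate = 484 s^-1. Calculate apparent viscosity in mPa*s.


eta = tau/gamma * 1000 = 17.0/484 * 1000 = 35.1 mPa*s

35.1


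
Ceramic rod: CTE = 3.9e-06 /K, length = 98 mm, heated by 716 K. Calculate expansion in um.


dL = 3.9e-06 * 98 * 716 * 1000 = 273.655 um

273.655


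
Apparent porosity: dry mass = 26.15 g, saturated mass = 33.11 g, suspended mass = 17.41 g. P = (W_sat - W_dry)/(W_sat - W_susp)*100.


P = (33.11 - 26.15) / (33.11 - 17.41) * 100 = 6.96 / 15.7 * 100 = 44.3%

44.3


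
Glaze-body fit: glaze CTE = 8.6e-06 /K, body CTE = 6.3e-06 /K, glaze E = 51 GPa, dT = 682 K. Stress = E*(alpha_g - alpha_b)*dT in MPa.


Stress = 51*1000*(8.6e-06 - 6.3e-06)*682 = 80.0 MPa

80.0


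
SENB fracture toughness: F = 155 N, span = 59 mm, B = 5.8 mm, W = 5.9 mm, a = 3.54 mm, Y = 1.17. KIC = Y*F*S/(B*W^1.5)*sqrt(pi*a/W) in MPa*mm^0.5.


KIC = 1.17*155*59/(5.8*5.9^1.5)*sqrt(pi*3.54/5.9) = 176.73

176.73


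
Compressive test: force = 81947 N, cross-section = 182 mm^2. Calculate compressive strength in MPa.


CS = 81947 / 182 = 450.3 MPa

450.3


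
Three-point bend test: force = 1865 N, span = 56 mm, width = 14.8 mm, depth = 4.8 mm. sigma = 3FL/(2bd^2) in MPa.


sigma = 3*1865*56/(2*14.8*4.8^2) = 459.4 MPa

459.4


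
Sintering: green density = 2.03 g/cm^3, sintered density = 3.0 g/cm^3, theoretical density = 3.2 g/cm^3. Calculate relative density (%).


Relative = 3.0 / 3.2 * 100 = 93.8%

93.8


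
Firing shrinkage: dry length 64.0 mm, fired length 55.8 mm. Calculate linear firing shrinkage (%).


FS = (64.0 - 55.8) / 64.0 * 100 = 12.81%

12.81


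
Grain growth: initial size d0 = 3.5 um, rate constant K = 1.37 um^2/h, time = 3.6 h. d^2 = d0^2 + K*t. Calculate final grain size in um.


d^2 = 3.5^2 + 1.37*3.6 = 17.182
d = sqrt(17.182) = 4.15 um

4.15


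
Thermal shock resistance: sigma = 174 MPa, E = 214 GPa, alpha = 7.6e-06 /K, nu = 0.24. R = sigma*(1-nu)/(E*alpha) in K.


R = 174*(1-0.24)/(214*1000*7.6e-06) = 81 K

81


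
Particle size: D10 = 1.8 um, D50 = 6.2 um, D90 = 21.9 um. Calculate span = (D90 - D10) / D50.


Span = (21.9 - 1.8) / 6.2 = 20.1 / 6.2 = 3.242

3.242


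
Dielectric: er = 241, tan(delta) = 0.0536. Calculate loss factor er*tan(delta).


Loss = 241 * 0.0536 = 12.918

12.918


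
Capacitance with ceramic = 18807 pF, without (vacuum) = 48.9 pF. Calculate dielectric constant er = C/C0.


er = 18807 / 48.9 = 384.6

384.6


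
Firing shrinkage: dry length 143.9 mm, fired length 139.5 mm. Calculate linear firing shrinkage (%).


FS = (143.9 - 139.5) / 143.9 * 100 = 3.06%

3.06


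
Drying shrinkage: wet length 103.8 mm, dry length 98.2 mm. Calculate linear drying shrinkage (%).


DS = (103.8 - 98.2) / 103.8 * 100 = 5.39%

5.39


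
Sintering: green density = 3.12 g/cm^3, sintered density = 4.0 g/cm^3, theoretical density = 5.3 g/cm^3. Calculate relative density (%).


Relative = 4.0 / 5.3 * 100 = 75.5%

75.5


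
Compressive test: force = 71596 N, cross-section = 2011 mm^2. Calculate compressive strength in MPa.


CS = 71596 / 2011 = 35.6 MPa

35.6


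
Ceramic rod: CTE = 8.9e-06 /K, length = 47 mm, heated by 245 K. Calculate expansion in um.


dL = 8.9e-06 * 47 * 245 * 1000 = 102.484 um

102.484


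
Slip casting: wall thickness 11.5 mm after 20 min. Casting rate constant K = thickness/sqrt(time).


K = 11.5 / sqrt(20) = 11.5 / 4.4721 = 2.571 mm/min^0.5

2.571


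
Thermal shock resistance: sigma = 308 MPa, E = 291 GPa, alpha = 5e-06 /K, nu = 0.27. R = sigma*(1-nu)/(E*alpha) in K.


R = 308*(1-0.27)/(291*1000*5e-06) = 155 K

155


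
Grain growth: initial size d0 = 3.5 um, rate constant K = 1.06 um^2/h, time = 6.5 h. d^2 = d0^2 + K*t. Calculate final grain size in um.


d^2 = 3.5^2 + 1.06*6.5 = 19.14
d = sqrt(19.14) = 4.37 um

4.37


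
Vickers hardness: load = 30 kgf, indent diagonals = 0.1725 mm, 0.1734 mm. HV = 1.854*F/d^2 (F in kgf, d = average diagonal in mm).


d_avg = (0.1725+0.1734)/2 = 0.17295 mm
HV = 1.854*30/0.17295^2 = 1859

1859


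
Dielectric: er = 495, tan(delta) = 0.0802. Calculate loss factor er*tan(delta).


Loss = 495 * 0.0802 = 39.699

39.699


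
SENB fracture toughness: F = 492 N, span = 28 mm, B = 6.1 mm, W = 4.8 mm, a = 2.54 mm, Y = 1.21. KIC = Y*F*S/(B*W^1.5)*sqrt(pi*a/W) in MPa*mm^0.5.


KIC = 1.21*492*28/(6.1*4.8^1.5)*sqrt(pi*2.54/4.8) = 335.03

335.03


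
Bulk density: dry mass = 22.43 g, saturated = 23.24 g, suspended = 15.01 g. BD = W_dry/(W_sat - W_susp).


BD = 22.43 / (23.24 - 15.01) = 22.43 / 8.23 = 2.725 g/cm^3

2.725


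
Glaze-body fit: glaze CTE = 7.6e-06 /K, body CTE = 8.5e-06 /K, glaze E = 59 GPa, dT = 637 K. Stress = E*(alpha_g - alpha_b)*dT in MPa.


Stress = 59*1000*(7.6e-06 - 8.5e-06)*637 = -33.8 MPa

-33.8


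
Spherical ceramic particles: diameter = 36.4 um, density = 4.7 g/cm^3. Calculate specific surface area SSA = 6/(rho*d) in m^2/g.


SSA = 6 / (4.7 * 36.4) = 0.035 m^2/g

0.035


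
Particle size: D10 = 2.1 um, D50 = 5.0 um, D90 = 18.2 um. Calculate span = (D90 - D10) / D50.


Span = (18.2 - 2.1) / 5.0 = 16.1 / 5.0 = 3.22

3.22


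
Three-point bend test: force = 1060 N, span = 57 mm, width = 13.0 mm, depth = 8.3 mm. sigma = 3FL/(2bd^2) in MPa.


sigma = 3*1060*57/(2*13.0*8.3^2) = 101.2 MPa

101.2


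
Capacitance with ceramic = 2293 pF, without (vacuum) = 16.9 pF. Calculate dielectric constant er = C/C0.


er = 2293 / 16.9 = 135.68

135.68


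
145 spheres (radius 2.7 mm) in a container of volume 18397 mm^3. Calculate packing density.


V_sphere = 4/3*pi*2.7^3 = 82.448 mm^3
Total V = 145*82.448 = 11954.96 mm^3
PD = 11954.96 / 18397 = 0.65

0.65


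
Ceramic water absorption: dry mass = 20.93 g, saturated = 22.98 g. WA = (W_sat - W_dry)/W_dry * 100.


WA = (22.98 - 20.93) / 20.93 * 100 = 9.79%

9.79


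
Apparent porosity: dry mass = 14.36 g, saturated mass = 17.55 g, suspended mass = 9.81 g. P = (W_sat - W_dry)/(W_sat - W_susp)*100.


P = (17.55 - 14.36) / (17.55 - 9.81) * 100 = 3.19 / 7.74 * 100 = 41.2%

41.2


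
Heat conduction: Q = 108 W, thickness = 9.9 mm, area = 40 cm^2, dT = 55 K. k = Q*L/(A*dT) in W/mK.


k = 108*9.9/1000/(40/10000*55) = 4.86 W/mK

4.86


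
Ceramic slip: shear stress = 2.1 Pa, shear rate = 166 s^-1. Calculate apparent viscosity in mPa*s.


eta = tau/gamma * 1000 = 2.1/166 * 1000 = 12.7 mPa*s

12.7


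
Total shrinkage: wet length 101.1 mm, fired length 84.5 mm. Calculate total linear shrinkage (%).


TS = (101.1 - 84.5) / 101.1 * 100 = 16.42%

16.42


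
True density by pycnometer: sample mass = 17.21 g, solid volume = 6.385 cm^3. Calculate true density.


TD = 17.21 / 6.385 = 2.695 g/cm^3

2.695


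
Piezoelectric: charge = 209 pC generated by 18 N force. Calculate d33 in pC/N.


d33 = 209 / 18 = 11.6 pC/N

11.6


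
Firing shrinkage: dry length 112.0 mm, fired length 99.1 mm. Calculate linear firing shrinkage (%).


FS = (112.0 - 99.1) / 112.0 * 100 = 11.52%

11.52


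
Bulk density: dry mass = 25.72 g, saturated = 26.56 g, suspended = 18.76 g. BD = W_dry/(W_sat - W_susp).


BD = 25.72 / (26.56 - 18.76) = 25.72 / 7.8 = 3.297 g/cm^3

3.297


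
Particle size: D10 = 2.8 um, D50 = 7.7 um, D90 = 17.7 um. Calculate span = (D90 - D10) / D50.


Span = (17.7 - 2.8) / 7.7 = 14.9 / 7.7 = 1.935

1.935


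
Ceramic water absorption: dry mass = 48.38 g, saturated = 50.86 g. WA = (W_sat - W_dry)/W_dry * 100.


WA = (50.86 - 48.38) / 48.38 * 100 = 5.13%

5.13


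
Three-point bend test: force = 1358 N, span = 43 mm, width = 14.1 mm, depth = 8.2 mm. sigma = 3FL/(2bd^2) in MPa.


sigma = 3*1358*43/(2*14.1*8.2^2) = 92.4 MPa

92.4


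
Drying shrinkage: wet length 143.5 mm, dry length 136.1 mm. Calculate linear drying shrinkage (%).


DS = (143.5 - 136.1) / 143.5 * 100 = 5.16%

5.16


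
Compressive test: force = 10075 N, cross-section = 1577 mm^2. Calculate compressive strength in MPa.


CS = 10075 / 1577 = 6.4 MPa

6.4


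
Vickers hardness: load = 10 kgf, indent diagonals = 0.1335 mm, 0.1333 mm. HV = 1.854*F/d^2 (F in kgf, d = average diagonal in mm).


d_avg = (0.1335+0.1333)/2 = 0.1334 mm
HV = 1.854*10/0.1334^2 = 1042

1042


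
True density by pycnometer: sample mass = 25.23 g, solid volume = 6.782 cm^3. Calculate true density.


TD = 25.23 / 6.782 = 3.72 g/cm^3

3.72


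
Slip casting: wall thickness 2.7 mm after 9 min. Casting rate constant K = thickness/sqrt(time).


K = 2.7 / sqrt(9) = 2.7 / 3.0 = 0.9 mm/min^0.5

0.9


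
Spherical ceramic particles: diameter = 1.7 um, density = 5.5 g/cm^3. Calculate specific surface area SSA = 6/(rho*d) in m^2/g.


SSA = 6 / (5.5 * 1.7) = 0.642 m^2/g

0.642


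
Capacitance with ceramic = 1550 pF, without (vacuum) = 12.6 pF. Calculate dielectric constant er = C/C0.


er = 1550 / 12.6 = 123.02

123.02


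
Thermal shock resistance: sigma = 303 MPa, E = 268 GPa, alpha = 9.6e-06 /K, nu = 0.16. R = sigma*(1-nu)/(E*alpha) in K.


R = 303*(1-0.16)/(268*1000*9.6e-06) = 99 K

99


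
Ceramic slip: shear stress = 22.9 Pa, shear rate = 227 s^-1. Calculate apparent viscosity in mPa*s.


eta = tau/gamma * 1000 = 22.9/227 * 1000 = 100.9 mPa*s

100.9


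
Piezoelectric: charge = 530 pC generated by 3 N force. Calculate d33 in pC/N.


d33 = 530 / 3 = 176.7 pC/N

176.7


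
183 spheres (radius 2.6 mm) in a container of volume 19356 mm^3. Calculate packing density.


V_sphere = 4/3*pi*2.6^3 = 73.6222 mm^3
Total V = 183*73.6222 = 13472.8626 mm^3
PD = 13472.8626 / 19356 = 0.696

0.696


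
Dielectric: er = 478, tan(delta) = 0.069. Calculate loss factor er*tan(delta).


Loss = 478 * 0.069 = 32.982

32.982


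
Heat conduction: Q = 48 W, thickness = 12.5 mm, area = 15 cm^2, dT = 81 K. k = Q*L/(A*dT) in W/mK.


k = 48*12.5/1000/(15/10000*81) = 4.94 W/mK

4.94


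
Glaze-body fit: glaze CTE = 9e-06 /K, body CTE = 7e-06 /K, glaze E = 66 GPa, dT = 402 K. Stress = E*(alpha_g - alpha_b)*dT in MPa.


Stress = 66*1000*(9e-06 - 7e-06)*402 = 53.1 MPa

53.1


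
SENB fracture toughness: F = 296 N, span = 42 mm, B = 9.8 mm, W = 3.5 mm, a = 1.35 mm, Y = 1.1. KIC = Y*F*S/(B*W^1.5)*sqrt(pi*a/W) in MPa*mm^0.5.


KIC = 1.1*296*42/(9.8*3.5^1.5)*sqrt(pi*1.35/3.5) = 234.59

234.59


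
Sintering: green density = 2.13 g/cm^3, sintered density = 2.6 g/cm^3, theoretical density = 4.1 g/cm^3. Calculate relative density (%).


Relative = 2.6 / 4.1 * 100 = 63.4%

63.4


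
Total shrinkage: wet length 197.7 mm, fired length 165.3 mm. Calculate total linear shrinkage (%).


TS = (197.7 - 165.3) / 197.7 * 100 = 16.39%

16.39


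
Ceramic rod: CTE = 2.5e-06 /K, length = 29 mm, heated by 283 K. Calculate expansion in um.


dL = 2.5e-06 * 29 * 283 * 1000 = 20.518 um

20.518


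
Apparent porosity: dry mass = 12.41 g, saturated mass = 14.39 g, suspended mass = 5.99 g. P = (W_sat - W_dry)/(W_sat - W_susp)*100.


P = (14.39 - 12.41) / (14.39 - 5.99) * 100 = 1.98 / 8.4 * 100 = 23.6%

23.6


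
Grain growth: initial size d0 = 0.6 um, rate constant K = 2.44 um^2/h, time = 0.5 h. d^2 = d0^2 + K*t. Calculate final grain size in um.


d^2 = 0.6^2 + 2.44*0.5 = 1.58
d = sqrt(1.58) = 1.26 um

1.26


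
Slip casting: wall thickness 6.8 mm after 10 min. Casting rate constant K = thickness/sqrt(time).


K = 6.8 / sqrt(10) = 6.8 / 3.1623 = 2.15 mm/min^0.5

2.15


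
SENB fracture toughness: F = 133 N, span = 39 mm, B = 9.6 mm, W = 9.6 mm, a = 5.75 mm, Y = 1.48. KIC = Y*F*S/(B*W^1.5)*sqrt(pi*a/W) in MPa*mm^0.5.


KIC = 1.48*133*39/(9.6*9.6^1.5)*sqrt(pi*5.75/9.6) = 36.88

36.88


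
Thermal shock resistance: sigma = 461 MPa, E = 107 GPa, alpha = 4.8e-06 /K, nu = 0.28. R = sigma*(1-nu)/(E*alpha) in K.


R = 461*(1-0.28)/(107*1000*4.8e-06) = 646 K

646


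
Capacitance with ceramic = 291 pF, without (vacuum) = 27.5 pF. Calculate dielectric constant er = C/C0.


er = 291 / 27.5 = 10.58

10.58


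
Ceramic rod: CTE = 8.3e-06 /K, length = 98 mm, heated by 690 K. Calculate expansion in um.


dL = 8.3e-06 * 98 * 690 * 1000 = 561.246 um

561.246


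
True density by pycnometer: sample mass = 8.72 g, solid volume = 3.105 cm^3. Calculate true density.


TD = 8.72 / 3.105 = 2.808 g/cm^3

2.808


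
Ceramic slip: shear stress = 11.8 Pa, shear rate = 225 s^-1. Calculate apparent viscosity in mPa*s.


eta = tau/gamma * 1000 = 11.8/225 * 1000 = 52.4 mPa*s

52.4


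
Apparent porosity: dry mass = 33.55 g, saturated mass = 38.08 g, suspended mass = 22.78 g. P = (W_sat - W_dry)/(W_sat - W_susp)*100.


P = (38.08 - 33.55) / (38.08 - 22.78) * 100 = 4.53 / 15.3 * 100 = 29.6%

29.6


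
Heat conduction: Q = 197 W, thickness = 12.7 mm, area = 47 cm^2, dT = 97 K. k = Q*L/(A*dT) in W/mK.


k = 197*12.7/1000/(47/10000*97) = 5.49 W/mK

5.49


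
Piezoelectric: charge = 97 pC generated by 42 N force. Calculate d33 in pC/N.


d33 = 97 / 42 = 2.3 pC/N

2.3


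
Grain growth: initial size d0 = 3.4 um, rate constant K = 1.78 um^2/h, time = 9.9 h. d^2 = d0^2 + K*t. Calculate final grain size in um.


d^2 = 3.4^2 + 1.78*9.9 = 29.182
d = sqrt(29.182) = 5.4 um

5.4


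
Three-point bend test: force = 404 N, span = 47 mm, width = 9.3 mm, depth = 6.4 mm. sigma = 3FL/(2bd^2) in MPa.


sigma = 3*404*47/(2*9.3*6.4^2) = 74.8 MPa

74.8


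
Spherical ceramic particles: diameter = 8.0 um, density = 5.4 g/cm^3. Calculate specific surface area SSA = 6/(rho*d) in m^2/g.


SSA = 6 / (5.4 * 8.0) = 0.139 m^2/g

0.139


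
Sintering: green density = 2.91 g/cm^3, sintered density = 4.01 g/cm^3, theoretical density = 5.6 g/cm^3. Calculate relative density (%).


Relative = 4.01 / 5.6 * 100 = 71.6%

71.6


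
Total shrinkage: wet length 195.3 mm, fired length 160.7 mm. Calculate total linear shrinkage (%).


TS = (195.3 - 160.7) / 195.3 * 100 = 17.72%

17.72


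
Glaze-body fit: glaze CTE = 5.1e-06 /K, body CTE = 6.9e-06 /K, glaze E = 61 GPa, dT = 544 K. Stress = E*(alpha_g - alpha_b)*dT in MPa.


Stress = 61*1000*(5.1e-06 - 6.9e-06)*544 = -59.7 MPa

-59.7


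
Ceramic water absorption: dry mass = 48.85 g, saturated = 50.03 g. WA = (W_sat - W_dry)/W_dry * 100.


WA = (50.03 - 48.85) / 48.85 * 100 = 2.42%

2.42


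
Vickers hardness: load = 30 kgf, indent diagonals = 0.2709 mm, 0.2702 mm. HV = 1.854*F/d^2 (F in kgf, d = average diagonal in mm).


d_avg = (0.2709+0.2702)/2 = 0.27055 mm
HV = 1.854*30/0.27055^2 = 760

760


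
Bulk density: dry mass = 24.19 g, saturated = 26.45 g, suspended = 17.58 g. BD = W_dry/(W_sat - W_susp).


BD = 24.19 / (26.45 - 17.58) = 24.19 / 8.87 = 2.727 g/cm^3

2.727


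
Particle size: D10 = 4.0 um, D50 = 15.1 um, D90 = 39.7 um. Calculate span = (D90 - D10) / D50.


Span = (39.7 - 4.0) / 15.1 = 35.7 / 15.1 = 2.364

2.364


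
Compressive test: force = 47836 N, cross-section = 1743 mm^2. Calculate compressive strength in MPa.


CS = 47836 / 1743 = 27.4 MPa

27.4


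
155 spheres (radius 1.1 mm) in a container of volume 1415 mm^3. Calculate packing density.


V_sphere = 4/3*pi*1.1^3 = 5.5753 mm^3
Total V = 155*5.5753 = 864.1715 mm^3
PD = 864.1715 / 1415 = 0.611

0.611


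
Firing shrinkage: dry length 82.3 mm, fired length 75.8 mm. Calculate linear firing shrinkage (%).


FS = (82.3 - 75.8) / 82.3 * 100 = 7.9%

7.9


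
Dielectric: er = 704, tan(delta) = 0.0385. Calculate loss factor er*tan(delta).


Loss = 704 * 0.0385 = 27.104

27.104


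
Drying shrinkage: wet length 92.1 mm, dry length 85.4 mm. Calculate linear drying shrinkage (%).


DS = (92.1 - 85.4) / 92.1 * 100 = 7.27%

7.27


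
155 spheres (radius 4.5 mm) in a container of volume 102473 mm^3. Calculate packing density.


V_sphere = 4/3*pi*4.5^3 = 381.7035 mm^3
Total V = 155*381.7035 = 59164.0425 mm^3
PD = 59164.0425 / 102473 = 0.577

0.577


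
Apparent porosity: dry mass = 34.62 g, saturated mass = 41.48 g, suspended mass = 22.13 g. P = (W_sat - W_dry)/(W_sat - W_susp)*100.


P = (41.48 - 34.62) / (41.48 - 22.13) * 100 = 6.86 / 19.35 * 100 = 35.5%

35.5


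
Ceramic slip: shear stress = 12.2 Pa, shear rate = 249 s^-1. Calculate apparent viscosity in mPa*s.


eta = tau/gamma * 1000 = 12.2/249 * 1000 = 49.0 mPa*s

49.0


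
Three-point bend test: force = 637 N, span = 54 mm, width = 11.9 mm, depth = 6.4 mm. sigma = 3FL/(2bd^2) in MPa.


sigma = 3*637*54/(2*11.9*6.4^2) = 105.9 MPa

105.9


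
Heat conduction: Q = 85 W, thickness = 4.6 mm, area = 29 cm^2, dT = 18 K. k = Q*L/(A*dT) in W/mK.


k = 85*4.6/1000/(29/10000*18) = 7.49 W/mK

7.49


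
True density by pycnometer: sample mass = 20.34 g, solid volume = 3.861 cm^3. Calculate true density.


TD = 20.34 / 3.861 = 5.268 g/cm^3

5.268


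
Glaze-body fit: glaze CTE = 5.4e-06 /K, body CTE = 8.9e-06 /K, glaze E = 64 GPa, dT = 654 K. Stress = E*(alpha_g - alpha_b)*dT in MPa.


Stress = 64*1000*(5.4e-06 - 8.9e-06)*654 = -146.5 MPa

-146.5


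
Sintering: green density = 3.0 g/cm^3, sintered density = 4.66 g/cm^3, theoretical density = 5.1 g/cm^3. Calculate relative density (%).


Relative = 4.66 / 5.1 * 100 = 91.4%

91.4


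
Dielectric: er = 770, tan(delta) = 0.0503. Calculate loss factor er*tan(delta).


Loss = 770 * 0.0503 = 38.731

38.731


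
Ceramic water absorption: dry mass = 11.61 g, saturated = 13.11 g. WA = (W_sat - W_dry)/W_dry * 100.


WA = (13.11 - 11.61) / 11.61 * 100 = 12.92%

12.92


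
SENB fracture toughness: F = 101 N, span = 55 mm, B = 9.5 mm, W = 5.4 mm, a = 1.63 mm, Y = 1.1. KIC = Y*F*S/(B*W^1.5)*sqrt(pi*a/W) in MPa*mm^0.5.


KIC = 1.1*101*55/(9.5*5.4^1.5)*sqrt(pi*1.63/5.4) = 49.92

49.92


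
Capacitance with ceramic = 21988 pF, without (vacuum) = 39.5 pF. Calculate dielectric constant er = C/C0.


er = 21988 / 39.5 = 556.66

556.66


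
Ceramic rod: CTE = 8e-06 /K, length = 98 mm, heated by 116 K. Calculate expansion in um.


dL = 8e-06 * 98 * 116 * 1000 = 90.944 um

90.944


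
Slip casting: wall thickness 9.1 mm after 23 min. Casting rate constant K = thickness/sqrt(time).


K = 9.1 / sqrt(23) = 9.1 / 4.7958 = 1.897 mm/min^0.5

1.897


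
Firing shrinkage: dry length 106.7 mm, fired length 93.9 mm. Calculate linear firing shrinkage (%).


FS = (106.7 - 93.9) / 106.7 * 100 = 12.0%

12.0


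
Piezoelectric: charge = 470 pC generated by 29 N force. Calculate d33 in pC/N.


d33 = 470 / 29 = 16.2 pC/N

16.2


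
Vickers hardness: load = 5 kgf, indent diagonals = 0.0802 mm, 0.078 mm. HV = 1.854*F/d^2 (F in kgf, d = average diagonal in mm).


d_avg = (0.0802+0.078)/2 = 0.0791 mm
HV = 1.854*5/0.0791^2 = 1482

1482


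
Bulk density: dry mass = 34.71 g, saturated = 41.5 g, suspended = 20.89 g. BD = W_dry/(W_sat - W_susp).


BD = 34.71 / (41.5 - 20.89) = 34.71 / 20.61 = 1.684 g/cm^3

1.684


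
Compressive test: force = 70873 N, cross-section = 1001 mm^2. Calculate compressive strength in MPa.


CS = 70873 / 1001 = 70.8 MPa

70.8


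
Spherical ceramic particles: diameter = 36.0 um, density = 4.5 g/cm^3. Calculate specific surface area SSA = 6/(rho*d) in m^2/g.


SSA = 6 / (4.5 * 36.0) = 0.037 m^2/g

0.037


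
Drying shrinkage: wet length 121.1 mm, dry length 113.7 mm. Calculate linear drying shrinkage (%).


DS = (121.1 - 113.7) / 121.1 * 100 = 6.11%

6.11


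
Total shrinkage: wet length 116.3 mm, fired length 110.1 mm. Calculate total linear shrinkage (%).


TS = (116.3 - 110.1) / 116.3 * 100 = 5.33%

5.33


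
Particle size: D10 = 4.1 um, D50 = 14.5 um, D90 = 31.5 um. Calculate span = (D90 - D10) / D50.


Span = (31.5 - 4.1) / 14.5 = 27.4 / 14.5 = 1.89

1.89


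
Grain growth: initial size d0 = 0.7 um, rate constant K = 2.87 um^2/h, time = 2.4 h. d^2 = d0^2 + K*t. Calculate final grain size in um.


d^2 = 0.7^2 + 2.87*2.4 = 7.378
d = sqrt(7.378) = 2.72 um

2.72


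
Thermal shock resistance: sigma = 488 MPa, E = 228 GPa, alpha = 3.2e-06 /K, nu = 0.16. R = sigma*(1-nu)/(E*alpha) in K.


R = 488*(1-0.16)/(228*1000*3.2e-06) = 562 K

562


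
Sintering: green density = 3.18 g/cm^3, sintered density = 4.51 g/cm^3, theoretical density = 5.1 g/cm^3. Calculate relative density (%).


Relative = 4.51 / 5.1 * 100 = 88.4%

88.4


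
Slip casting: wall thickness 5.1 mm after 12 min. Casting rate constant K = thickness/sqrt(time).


K = 5.1 / sqrt(12) = 5.1 / 3.4641 = 1.472 mm/min^0.5

1.472


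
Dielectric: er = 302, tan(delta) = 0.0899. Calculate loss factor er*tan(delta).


Loss = 302 * 0.0899 = 27.15

27.15


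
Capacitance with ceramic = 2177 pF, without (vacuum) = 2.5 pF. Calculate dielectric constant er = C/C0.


er = 2177 / 2.5 = 870.8

870.8


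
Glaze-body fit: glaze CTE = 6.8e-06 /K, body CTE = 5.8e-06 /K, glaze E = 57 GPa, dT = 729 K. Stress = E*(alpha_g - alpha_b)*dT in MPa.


Stress = 57*1000*(6.8e-06 - 5.8e-06)*729 = 41.6 MPa

41.6


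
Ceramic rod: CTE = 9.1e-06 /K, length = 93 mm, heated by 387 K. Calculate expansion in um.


dL = 9.1e-06 * 93 * 387 * 1000 = 327.518 um

327.518


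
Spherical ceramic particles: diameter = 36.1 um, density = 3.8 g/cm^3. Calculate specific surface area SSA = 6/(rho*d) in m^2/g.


SSA = 6 / (3.8 * 36.1) = 0.044 m^2/g

0.044


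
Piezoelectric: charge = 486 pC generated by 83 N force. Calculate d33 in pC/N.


d33 = 486 / 83 = 5.9 pC/N

5.9


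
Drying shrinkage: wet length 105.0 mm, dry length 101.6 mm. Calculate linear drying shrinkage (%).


DS = (105.0 - 101.6) / 105.0 * 100 = 3.24%

3.24


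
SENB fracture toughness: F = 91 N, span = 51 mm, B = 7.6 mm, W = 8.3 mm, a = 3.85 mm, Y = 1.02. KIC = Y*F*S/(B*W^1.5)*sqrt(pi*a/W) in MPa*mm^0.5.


KIC = 1.02*91*51/(7.6*8.3^1.5)*sqrt(pi*3.85/8.3) = 31.44

31.44


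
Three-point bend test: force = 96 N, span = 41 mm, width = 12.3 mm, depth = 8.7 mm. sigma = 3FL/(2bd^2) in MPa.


sigma = 3*96*41/(2*12.3*8.7^2) = 6.3 MPa

6.3


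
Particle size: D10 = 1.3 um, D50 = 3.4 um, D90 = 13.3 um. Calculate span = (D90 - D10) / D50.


Span = (13.3 - 1.3) / 3.4 = 12.0 / 3.4 = 3.529

3.529


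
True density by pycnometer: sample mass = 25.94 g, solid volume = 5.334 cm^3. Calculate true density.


TD = 25.94 / 5.334 = 4.863 g/cm^3

4.863


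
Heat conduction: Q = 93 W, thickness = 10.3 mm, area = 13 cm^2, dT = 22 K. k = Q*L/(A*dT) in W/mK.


k = 93*10.3/1000/(13/10000*22) = 33.49 W/mK

33.49


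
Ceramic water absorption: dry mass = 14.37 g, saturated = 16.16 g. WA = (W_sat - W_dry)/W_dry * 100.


WA = (16.16 - 14.37) / 14.37 * 100 = 12.46%

12.46


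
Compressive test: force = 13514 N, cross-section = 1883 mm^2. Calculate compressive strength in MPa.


CS = 13514 / 1883 = 7.2 MPa

7.2


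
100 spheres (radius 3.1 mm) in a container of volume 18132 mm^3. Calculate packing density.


V_sphere = 4/3*pi*3.1^3 = 124.7882 mm^3
Total V = 100*124.7882 = 12478.82 mm^3
PD = 12478.82 / 18132 = 0.688

0.688


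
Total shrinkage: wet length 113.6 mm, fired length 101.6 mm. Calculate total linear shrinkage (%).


TS = (113.6 - 101.6) / 113.6 * 100 = 10.56%

10.56


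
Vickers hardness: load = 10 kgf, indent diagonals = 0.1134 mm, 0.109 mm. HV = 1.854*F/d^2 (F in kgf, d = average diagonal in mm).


d_avg = (0.1134+0.109)/2 = 0.1112 mm
HV = 1.854*10/0.1112^2 = 1499

1499


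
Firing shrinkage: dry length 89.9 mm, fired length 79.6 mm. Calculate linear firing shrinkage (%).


FS = (89.9 - 79.6) / 89.9 * 100 = 11.46%

11.46


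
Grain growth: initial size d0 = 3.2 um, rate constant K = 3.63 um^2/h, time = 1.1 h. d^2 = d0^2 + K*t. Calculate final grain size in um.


d^2 = 3.2^2 + 3.63*1.1 = 14.233
d = sqrt(14.233) = 3.77 um

3.77


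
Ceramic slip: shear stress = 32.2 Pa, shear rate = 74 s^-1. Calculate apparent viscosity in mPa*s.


eta = tau/gamma * 1000 = 32.2/74 * 1000 = 435.1 mPa*s

435.1


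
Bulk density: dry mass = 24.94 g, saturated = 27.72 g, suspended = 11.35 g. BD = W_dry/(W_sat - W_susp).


BD = 24.94 / (27.72 - 11.35) = 24.94 / 16.37 = 1.524 g/cm^3

1.524


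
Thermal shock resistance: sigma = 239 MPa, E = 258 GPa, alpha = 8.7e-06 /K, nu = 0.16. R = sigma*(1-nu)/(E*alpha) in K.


R = 239*(1-0.16)/(258*1000*8.7e-06) = 89 K

89


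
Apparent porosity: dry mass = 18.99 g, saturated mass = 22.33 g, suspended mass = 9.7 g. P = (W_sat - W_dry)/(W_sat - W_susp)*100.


P = (22.33 - 18.99) / (22.33 - 9.7) * 100 = 3.34 / 12.63 * 100 = 26.4%

26.4
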